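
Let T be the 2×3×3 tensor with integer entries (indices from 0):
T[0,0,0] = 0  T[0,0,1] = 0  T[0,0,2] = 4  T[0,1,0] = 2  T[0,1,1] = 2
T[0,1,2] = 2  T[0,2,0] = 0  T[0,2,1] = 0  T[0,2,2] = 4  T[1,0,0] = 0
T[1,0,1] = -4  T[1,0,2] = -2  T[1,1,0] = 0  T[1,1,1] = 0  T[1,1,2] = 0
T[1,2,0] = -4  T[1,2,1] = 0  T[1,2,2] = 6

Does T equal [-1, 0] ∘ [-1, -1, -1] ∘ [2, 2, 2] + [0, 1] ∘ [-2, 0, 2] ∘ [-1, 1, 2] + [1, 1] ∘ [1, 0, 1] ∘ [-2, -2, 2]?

Yes

Reconstruct entrywise from the claimed factors. For example, T[0,1,0] = 2 and Σₗ aₗ[0]bₗ[1]cₗ[0] = (-1)·(-1)·(2) + (0)·(0)·(-1) + (1)·(0)·(-2) = 2; checking all 18 entries, every one matches. The claim holds.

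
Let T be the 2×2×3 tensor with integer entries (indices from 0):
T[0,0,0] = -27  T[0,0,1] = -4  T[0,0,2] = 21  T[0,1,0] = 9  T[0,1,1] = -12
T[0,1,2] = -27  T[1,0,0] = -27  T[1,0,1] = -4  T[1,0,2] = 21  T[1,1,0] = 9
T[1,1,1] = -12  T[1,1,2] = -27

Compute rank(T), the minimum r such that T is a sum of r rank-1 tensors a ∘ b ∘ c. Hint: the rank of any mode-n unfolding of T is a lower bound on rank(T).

Lower bound: in the mode-3 unfolding of T (rows indexed by k, columns by (i,j)) the 2×2 minor on rows k ∈ {0, 1}, columns (i,j) ∈ {(0,0), (0,1)} is det [[-27, 9], [-4, -12]] = 360 ≠ 0, so that unfolding has rank ≥ 2 and hence rank(T) ≥ 2 (CP rank is at least every unfolding rank, though it can be larger).
Upper bound: T[i,:,:] = a[i]·M for every slice, with a = [1, 1] and M = [[-27, -4, 21], [9, -12, -27]] (rows j, columns k).
Splitting M by its rows (j = 0, 1), M = [1, 0][-27, -4, 21]ᵀ + [0, 1][9, -12, -27]ᵀ.
Hence T = [1, 1] ∘ [1, 0] ∘ [-27, -4, 21] + [1, 1] ∘ [0, 1] ∘ [9, -12, -27], so rank(T) ≤ 2.
These bounds meet, so rank(T) = 2.

2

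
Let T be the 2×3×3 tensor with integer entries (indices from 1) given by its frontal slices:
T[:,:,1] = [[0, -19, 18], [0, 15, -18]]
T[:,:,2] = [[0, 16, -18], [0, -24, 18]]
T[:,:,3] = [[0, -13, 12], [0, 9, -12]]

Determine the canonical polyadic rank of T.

Lower bound: the mode-2 unfolding of T (rows indexed by j, columns by (i,k) = (1,1), (1,2), (1,3), (2,1), (2,2), (2,3)) is [[0, 0, 0, 0, 0, 0], [-19, 16, -13, 15, -24, 9], [18, -18, 12, -18, 18, -12]].
There the 2×2 minor on rows j ∈ {2, 3}, columns (i,k) ∈ {(1,1), (1,2)} is det [[-19, 16], [18, -18]] = 54 ≠ 0, so this unfolding has rank ≥ 2; CP rank is at least every unfolding rank, so rank(T) ≥ 2. (This is only a lower bound: in general the CP rank may exceed every unfolding rank, so we still need to exhibit 2 rank-1 terms summing to T.)
Upper bound — finding two terms. Write S_k = T[:,:,k] for the frontal slices: S₁ = [[0, -19, 18], [0, 15, -18]], S₂ = [[0, 16, -18], [0, -24, 18]], S₃ = [[0, -13, 12], [0, 9, -12]].
If T = a₁ ⊗ b₁ ⊗ c₁ + a₂ ⊗ b₂ ⊗ c₂ then each S_k = c₁[k]·a₁b₁ᵀ + c₂[k]·a₂b₂ᵀ. S₁ and S₂ are linearly independent, so a₁b₁ᵀ and a₂b₂ᵀ must span the same plane of matrices: they are the rank-1 matrices of the form x·S₁ + y·S₂.
The 2×2 minor of x·S₁ + y·S₂ on rows {1,2}, columns {2,3} is 72·x² + 72·xy − 144·y² = 72·(x + 2·y)(x − y), vanishing at (x:y) = (2:-1) and (1:1).
M₁ = 2·S₁ − S₂ = [[0, -54, 54], [0, 54, -54]] = (-54)·[1, -1][0, 1, -1]ᵀ and M₂ = S₁ + S₂ = [[0, -3, 0], [0, -9, 0]] = (-3)·[1, 3][0, 1, 0]ᵀ, so take a₁ = [1, -1], b₁ = [0, 1, -1], a₂ = [1, 3], b₂ = [0, 1, 0].
Each slice is an integer combination of E₁ = a₁b₁ᵀ and E₂ = a₂b₂ᵀ: S₁ = −18·E₁ − E₂, S₂ = 18·E₁ − 2·E₂, S₃ = −12·E₁ − E₂; reading off coefficients, c₁ = [-18, 18, -12] and c₂ = [-1, -2, -1].
Hence T = [1, -1] ⊗ [0, 1, -1] ⊗ [-18, 18, -12] + [1, 3] ⊗ [0, 1, 0] ⊗ [-1, -2, -1], so rank(T) ≤ 2.
These bounds meet, so rank(T) = 2.

2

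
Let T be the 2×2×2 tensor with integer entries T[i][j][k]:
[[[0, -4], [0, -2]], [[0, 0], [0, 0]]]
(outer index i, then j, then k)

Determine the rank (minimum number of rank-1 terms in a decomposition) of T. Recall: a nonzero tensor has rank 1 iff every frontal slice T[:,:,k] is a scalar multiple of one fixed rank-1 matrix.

1

Lower bound: T ≠ 0 (e.g. T[0,0,1] = -4), so rank(T) ≥ 1.
Upper bound: if T = a ∘ b ∘ c then every fibre of T is a multiple of the corresponding factor, so read the factors off the fibres through the nonzero entry T[0,0,1] = -4.
The mode-1 fibre T[:,0,1] = [-4, 0] gives a = [1, 0] (primitive direction); the mode-2 fibre T[0,:,1] = [-4, -2] gives b = [2, 1]; then c[k] = T[0,0,k] / (a[0]·b[0]) = [0, -4] / 2 = [0, -2].
Expanding [1, 0] ∘ [2, 1] ∘ [0, -2] reproduces all 8 entries of T, so T = [1, 0] ∘ [2, 1] ∘ [0, -2] and rank(T) ≤ 1.
These bounds meet, so rank(T) = 1.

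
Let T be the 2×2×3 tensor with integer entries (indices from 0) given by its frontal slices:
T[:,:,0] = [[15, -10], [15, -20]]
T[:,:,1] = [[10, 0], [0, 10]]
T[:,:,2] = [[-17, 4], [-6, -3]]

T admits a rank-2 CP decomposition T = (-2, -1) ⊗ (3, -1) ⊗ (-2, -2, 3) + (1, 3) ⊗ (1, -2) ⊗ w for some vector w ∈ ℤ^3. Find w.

w = (3, -2, 1)

Subtract the known terms from T to get the rank-1 residual R = (1, 3) ⊗ (1, -2) ⊗ w, so R[i,j,k] = a[i]·b[j]·w[k]. Pick indices with nonzero a[0]·b[0] = (1)·(1) = 1. Only the fibre through (0,0,·) is needed: R[0,0,:] = T[0,0,:] − Σₗ aₗ[0]bₗ[0]cₗ = [15, 10, -17] − (-2)·(3)·(-2, -2, 3) = [3, -2, 1]. Then w[k] = R[0,0,k] / 1 for each k, giving w = [3, -2, 1] / 1 = (3, -2, 1).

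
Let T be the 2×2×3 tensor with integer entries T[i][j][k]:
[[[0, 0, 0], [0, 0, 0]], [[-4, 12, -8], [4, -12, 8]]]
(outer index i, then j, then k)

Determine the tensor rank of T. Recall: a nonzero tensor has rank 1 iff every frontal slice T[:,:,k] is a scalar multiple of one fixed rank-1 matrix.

Lower bound: T ≠ 0 (e.g. T[1,0,0] = -4), so rank(T) ≥ 1.
Upper bound: if T = a (x) b (x) c then every fibre of T is a multiple of the corresponding factor, so read the factors off the fibres through the nonzero entry T[1,0,0] = -4.
The mode-1 fibre T[:,0,0] = [0, -4] gives a = [0, 1] (primitive direction); the mode-2 fibre T[1,:,0] = [-4, 4] gives b = [1, -1]; then c[k] = T[1,0,k] / (a[1]·b[0]) = [-4, 12, -8] / 1 = [-4, 12, -8].
Expanding [0, 1] (x) [1, -1] (x) [-4, 12, -8] reproduces all 12 entries of T, so T = [0, 1] (x) [1, -1] (x) [-4, 12, -8] and rank(T) ≤ 1.
These bounds meet, so rank(T) = 1.
Check entry T[0,1,0] = 0: (0)·(-1)·(-4) = 0.

1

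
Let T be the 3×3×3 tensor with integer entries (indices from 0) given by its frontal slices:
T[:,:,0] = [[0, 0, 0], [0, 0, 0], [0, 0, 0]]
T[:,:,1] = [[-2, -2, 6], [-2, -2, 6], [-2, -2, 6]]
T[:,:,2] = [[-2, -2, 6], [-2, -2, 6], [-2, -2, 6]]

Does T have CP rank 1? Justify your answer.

Yes

If T = a ⊗ b ⊗ c then every fibre of T is a multiple of the corresponding factor, so read the factors off the fibres through the nonzero entry T[0,0,1] = -2.
The mode-1 fibre T[:,0,1] = [-2, -2, -2] gives a = [1, 1, 1] (primitive direction); the mode-2 fibre T[0,:,1] = [-2, -2, 6] gives b = [1, 1, -3]; then c[k] = T[0,0,k] / (a[0]·b[0]) = [0, -2, -2] / 1 = [0, -2, -2].
Expanding [1, 1, 1] ⊗ [1, 1, -3] ⊗ [0, -2, -2] reproduces all 27 entries of T, so T = [1, 1, 1] ⊗ [1, 1, -3] ⊗ [0, -2, -2] and rank(T) ≤ 1.
Equivalently every frontal slice T[:,:,k] is c[k] times the rank-1 matrix [1, 1, 1] ⊗ [1, 1, -3]. So T has rank 1 (it is nonzero).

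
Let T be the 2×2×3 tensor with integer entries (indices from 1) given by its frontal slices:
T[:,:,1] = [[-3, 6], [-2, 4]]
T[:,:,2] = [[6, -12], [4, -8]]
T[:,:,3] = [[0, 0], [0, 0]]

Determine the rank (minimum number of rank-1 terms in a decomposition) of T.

Lower bound: T ≠ 0 (e.g. T[1,1,1] = -3), so rank(T) ≥ 1.
Upper bound: if T = a ⊗ b ⊗ c then every fibre of T is a multiple of the corresponding factor, so read the factors off the fibres through the nonzero entry T[1,1,1] = -3.
The mode-1 fibre T[:,1,1] = [-3, -2] gives a = [3, 2] (primitive direction); the mode-2 fibre T[1,:,1] = [-3, 6] gives b = [1, -2]; then c[k] = T[1,1,k] / (a[1]·b[1]) = [-3, 6, 0] / 3 = [-1, 2, 0].
Expanding [3, 2] ⊗ [1, -2] ⊗ [-1, 2, 0] reproduces all 12 entries of T, so T = [3, 2] ⊗ [1, -2] ⊗ [-1, 2, 0] and rank(T) ≤ 1.
These bounds meet, so rank(T) = 1.

1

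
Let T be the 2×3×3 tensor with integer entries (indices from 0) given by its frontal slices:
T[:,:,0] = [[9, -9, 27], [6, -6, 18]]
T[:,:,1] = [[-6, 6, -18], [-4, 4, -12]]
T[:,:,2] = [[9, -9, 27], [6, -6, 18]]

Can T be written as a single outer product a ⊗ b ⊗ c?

Yes

If T = a ⊗ b ⊗ c then every fibre of T is a multiple of the corresponding factor, so read the factors off the fibres through the nonzero entry T[0,0,0] = 9.
The mode-1 fibre T[:,0,0] = [9, 6] gives a = (3, 2) (primitive direction); the mode-2 fibre T[0,:,0] = [9, -9, 27] gives b = (1, -1, 3); then c[k] = T[0,0,k] / (a[0]·b[0]) = [9, -6, 9] / 3 = (3, -2, 3).
Expanding (3, 2) ⊗ (1, -1, 3) ⊗ (3, -2, 3) reproduces all 18 entries of T, so T = (3, 2) ⊗ (1, -1, 3) ⊗ (3, -2, 3) and rank(T) ≤ 1.
Equivalently every frontal slice T[:,:,k] is c[k] times the rank-1 matrix (3, 2) ⊗ (1, -1, 3). So T has rank 1 (it is nonzero).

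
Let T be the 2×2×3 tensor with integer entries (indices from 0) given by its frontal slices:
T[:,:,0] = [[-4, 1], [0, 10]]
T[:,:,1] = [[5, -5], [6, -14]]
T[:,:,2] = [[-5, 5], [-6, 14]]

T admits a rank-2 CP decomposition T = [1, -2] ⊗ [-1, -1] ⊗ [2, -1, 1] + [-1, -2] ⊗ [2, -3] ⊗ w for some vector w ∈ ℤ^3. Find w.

w = [1, -2, 2]

Subtract the known terms from T to get the rank-1 residual R = [-1, -2] ⊗ [2, -3] ⊗ w, so R[i,j,k] = a[i]·b[j]·w[k]. Pick indices with nonzero a[0]·b[0] = (-1)·(2) = -2. Only the fibre through (0,0,·) is needed: R[0,0,:] = T[0,0,:] − Σₗ aₗ[0]bₗ[0]cₗ = [-4, 5, -5] − (1)·(-1)·[2, -1, 1] = [-2, 4, -4]. Then w[k] = R[0,0,k] / -2 for each k, giving w = [-2, 4, -4] / -2 = [1, -2, 2].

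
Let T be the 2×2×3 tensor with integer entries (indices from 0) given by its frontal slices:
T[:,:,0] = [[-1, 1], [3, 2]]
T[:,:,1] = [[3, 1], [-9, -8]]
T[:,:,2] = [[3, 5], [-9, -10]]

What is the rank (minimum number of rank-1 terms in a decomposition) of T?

2

Lower bound: in the mode-2 unfolding of T (rows indexed by j, columns by (i,k)) the 2×2 minor on rows j ∈ {0, 1}, columns (i,k) ∈ {(0,0), (0,1)} is det [[-1, 3], [1, 1]] = -4 ≠ 0, so that unfolding has rank ≥ 2 and hence rank(T) ≥ 2 (CP rank is at least every unfolding rank, though it can be larger).
Upper bound: with S_k = T[:,:,k], the two rank-1 terms a₁b₁ᵀ, a₂b₂ᵀ are the rank-1 members of the pencil x·S₀ + y·S₁.
det(x·S₀ + y·S₁) is −5·x² + 20·xy − 15·y² = (-5)·(x − 3·y)(x − y), vanishing at (x:y) = (3:1) and (1:1).
M₁ = 3·S₀ + S₁ = [[0, 4], [0, -2]] = 2·[2, -1][0, 1]ᵀ and M₂ = S₀ + S₁ = [[2, 2], [-6, -6]] = 2·[1, -3][1, 1]ᵀ, so take a₁ = [2, -1], b₁ = [0, 1], a₂ = [1, -3], b₂ = [1, 1].
Each slice is an integer combination of E₁ = a₁b₁ᵀ and E₂ = a₂b₂ᵀ: S₀ = E₁ − E₂, S₁ = −E₁ + 3·E₂, S₂ = E₁ + 3·E₂; reading off coefficients, c₁ = [1, -1, 1] and c₂ = [-1, 3, 3].
Hence T = [2, -1] ⊗ [0, 1] ⊗ [1, -1, 1] + [1, -3] ⊗ [1, 1] ⊗ [-1, 3, 3], so rank(T) ≤ 2.
These bounds meet, so rank(T) = 2.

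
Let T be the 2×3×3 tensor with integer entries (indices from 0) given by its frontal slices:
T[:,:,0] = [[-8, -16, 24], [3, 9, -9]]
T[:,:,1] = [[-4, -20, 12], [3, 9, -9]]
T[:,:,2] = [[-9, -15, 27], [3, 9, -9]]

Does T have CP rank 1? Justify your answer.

No

The mode-2 unfolding of T (rows indexed by j, columns by (i,k) = (0,0), (0,1), (0,2), (1,0), (1,1), (1,2)) is [[-8, -4, -9, 3, 3, 3], [-16, -20, -15, 9, 9, 9], [24, 12, 27, -9, -9, -9]].
There the 2×2 minor on rows j ∈ {0, 1}, columns (i,k) ∈ {(0,0), (0,1)} is det [[-8, -4], [-16, -20]] = 96 ≠ 0, so this unfolding has rank ≥ 2; CP rank is at least every unfolding rank, so rank(T) ≥ 2.
In particular rank(T) ≥ 2 > 1, so T is not rank-1.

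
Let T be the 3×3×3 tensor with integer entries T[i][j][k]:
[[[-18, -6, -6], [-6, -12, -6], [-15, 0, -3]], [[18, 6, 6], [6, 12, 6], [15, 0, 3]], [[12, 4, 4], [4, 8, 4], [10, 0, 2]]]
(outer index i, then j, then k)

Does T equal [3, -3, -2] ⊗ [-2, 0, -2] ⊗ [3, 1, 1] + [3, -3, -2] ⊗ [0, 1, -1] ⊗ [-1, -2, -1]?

No

Reconstruct entry (0,1,0) from the claimed factors: Σₗ aₗ[0]bₗ[1]cₗ[0] = (3)·(0)·(3) + (3)·(1)·(-1) = -3, but T[0,1,0] = -6. The claim is false.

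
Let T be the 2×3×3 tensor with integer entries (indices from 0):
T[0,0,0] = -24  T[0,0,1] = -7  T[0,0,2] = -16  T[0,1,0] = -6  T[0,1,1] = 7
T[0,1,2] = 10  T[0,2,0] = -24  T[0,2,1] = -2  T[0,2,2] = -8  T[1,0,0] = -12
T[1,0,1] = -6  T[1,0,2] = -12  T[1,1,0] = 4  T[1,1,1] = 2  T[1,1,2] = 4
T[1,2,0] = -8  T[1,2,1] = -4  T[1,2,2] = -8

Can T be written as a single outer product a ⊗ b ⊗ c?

No

The mode-2 unfolding of T (rows indexed by j, columns by (i,k) = (0,0), (0,1), (0,2), (1,0), (1,1), (1,2)) is [[-24, -7, -16, -12, -6, -12], [-6, 7, 10, 4, 2, 4], [-24, -2, -8, -8, -4, -8]].
There the 2×2 minor on rows j ∈ {0, 1}, columns (i,k) ∈ {(0,0), (0,1)} is det [[-24, -7], [-6, 7]] = -210 ≠ 0, so this unfolding has rank ≥ 2; CP rank is at least every unfolding rank, so rank(T) ≥ 2.
In particular rank(T) ≥ 2 > 1, so T is not rank-1.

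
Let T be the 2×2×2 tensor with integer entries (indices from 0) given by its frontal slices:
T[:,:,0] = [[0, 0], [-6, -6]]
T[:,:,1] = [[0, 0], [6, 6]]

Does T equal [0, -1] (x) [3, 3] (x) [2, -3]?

No

Reconstruct entry (1,0,1) from the claimed factors: Σₗ aₗ[1]bₗ[0]cₗ[1] = (-1)·(3)·(-3) = 9, but T[1,0,1] = 6. The claim is false.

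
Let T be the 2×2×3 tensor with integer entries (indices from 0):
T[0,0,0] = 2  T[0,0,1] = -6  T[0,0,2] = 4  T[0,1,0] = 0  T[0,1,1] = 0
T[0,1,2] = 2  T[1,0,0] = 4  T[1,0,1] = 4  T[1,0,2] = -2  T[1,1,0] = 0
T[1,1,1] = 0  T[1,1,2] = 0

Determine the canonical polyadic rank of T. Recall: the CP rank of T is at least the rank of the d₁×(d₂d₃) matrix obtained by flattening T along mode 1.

Lower bound: the mode-3 unfolding of T (rows indexed by k, columns by (i,j) = (0,0), (0,1), (1,0), (1,1)) is [[2, 0, 4, 0], [-6, 0, 4, 0], [4, 2, -2, 0]].
There the 3×3 minor on rows k ∈ {0, 1, 2}, columns (i,j) ∈ {(0,0), (0,1), (1,0)} is det [[2, 0, 4], [-6, 0, 4], [4, 2, -2]] = -64 ≠ 0, so this unfolding has rank ≥ 3; CP rank is at least every unfolding rank, so rank(T) ≥ 3. (This is only a lower bound: in general the CP rank may exceed every unfolding rank, so we still need to exhibit 3 rank-1 terms summing to T.)
Upper bound: T is a sum of 3 rank-1 terms, T = [1, 0] ⊗ [1, 0] ⊗ [0, -8, 4] + [1, 0] ⊗ [1, 2] ⊗ [0, 0, 1] + [1, 2] ⊗ [1, 0] ⊗ [2, 2, -1] (one valid choice — decompositions are not unique — normalised so each a, b is primitive with positive first nonzero entry; check it by expanding all entries), so rank(T) ≤ 3.
These bounds meet, so rank(T) = 3.
Check entry T[0,1,2] = 2: (1)·(0)·(4) + (1)·(2)·(1) + (1)·(0)·(-1) = 2.

3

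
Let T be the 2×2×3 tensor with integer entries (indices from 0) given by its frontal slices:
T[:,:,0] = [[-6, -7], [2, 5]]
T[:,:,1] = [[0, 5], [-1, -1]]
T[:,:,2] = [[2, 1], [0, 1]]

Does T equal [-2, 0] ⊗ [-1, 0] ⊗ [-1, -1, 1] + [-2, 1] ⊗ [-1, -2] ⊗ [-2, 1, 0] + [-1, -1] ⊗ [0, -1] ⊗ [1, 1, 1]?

Yes

Reconstruct entrywise from the claimed factors. For example, T[1,0,2] = 0 and Σₗ aₗ[1]bₗ[0]cₗ[2] = (0)·(-1)·(1) + (1)·(-1)·(0) + (-1)·(0)·(1) = 0; checking all 12 entries, every one matches. The claim holds.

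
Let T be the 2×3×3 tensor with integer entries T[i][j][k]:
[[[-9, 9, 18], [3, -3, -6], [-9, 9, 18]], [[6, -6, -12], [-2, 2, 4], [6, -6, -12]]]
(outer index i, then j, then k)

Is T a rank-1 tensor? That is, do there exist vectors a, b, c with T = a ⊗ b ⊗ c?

The mode-1 fibre T[:,0,0] = [-9, 6] gives a = [3, -2] (primitive direction); the mode-2 fibre T[0,:,0] = [-9, 3, -9] gives b = [3, -1, 3]; then c[k] = T[0,0,k] / (a[0]·b[0]) = [-9, 9, 18] / 9 = [-1, 1, 2].
Expanding [3, -2] ⊗ [3, -1, 3] ⊗ [-1, 1, 2] reproduces all 18 entries of T, so T = [3, -2] ⊗ [3, -1, 3] ⊗ [-1, 1, 2] and rank(T) ≤ 1.
Equivalently every frontal slice T[:,:,k] is c[k] times the rank-1 matrix [3, -2] ⊗ [3, -1, 3]. So T has rank 1 (it is nonzero).

Yes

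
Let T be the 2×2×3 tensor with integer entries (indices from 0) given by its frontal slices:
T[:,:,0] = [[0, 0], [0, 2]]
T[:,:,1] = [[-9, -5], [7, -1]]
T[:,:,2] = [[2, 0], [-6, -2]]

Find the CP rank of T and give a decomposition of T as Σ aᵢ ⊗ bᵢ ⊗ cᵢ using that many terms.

rank(T) = 3

Lower bound: in the mode-3 unfolding of T (rows indexed by k, columns by (i,j)) the 3×3 minor on rows k ∈ {0, 1, 2}, columns (i,j) ∈ {(0,0), (0,1), (1,1)} is det [[0, 0, 2], [-9, -5, -1], [2, 0, -2]] = 20 ≠ 0, so that unfolding has rank ≥ 3 and hence rank(T) ≥ 3 (CP rank is at least every unfolding rank, though it can be larger).
Upper bound: T is a sum of 3 rank-1 terms, T = [0, 1] ⊗ [0, 1] ⊗ [2, -4, 2] + [1, -1] ⊗ [2, 1] ⊗ [0, -4, 2] + [1, 1] ⊗ [1, 1] ⊗ [0, -1, -2] (one valid choice — decompositions are not unique — normalised so each a, b is primitive with positive first nonzero entry; check it by expanding all entries), so rank(T) ≤ 3.
These bounds meet, so rank(T) = 3.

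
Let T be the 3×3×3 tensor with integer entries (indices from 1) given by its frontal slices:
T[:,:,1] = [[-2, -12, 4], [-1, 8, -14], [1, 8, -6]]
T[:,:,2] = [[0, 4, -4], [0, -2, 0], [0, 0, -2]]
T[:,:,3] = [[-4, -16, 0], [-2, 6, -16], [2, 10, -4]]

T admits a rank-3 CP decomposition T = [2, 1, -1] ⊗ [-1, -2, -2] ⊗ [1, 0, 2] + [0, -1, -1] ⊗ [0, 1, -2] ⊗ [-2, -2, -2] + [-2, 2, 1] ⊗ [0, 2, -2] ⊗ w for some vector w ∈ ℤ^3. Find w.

w = [2, -1, 2]

Subtract the known terms from T to get the rank-1 residual R = [-2, 2, 1] ⊗ [0, 2, -2] ⊗ w, so R[i,j,k] = a[i]·b[j]·w[k]. Pick indices with nonzero a[1]·b[2] = (-2)·(2) = -4. Only the fibre through (1,2,·) is needed: R[1,2,:] = T[1,2,:] − Σₗ aₗ[1]bₗ[2]cₗ = [-12, 4, -16] − (2)·(-2)·[1, 0, 2] − (0)·(1)·[-2, -2, -2] = [-8, 4, -8]. Then w[k] = R[1,2,k] / -4 for each k, giving w = [-8, 4, -8] / -4 = [2, -1, 2].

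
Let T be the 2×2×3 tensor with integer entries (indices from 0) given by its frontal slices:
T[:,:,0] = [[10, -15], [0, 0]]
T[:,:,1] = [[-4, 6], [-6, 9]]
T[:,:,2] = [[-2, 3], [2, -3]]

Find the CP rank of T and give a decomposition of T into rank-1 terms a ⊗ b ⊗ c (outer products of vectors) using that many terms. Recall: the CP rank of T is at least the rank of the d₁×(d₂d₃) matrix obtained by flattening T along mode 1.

rank(T) = 2

Lower bound: the mode-1 unfolding of T (rows indexed by i, columns by (j,k) = (0,0), (0,1), (0,2), (1,0), (1,1), (1,2)) is [[10, -4, -2, -15, 6, 3], [0, -6, 2, 0, 9, -3]].
There the 2×2 minor on rows i ∈ {0, 1}, columns (j,k) ∈ {(0,0), (0,1)} is det [[10, -4], [0, -6]] = -60 ≠ 0, so this unfolding has rank ≥ 2; CP rank is at least every unfolding rank, so rank(T) ≥ 2. (Flattening ranks never certify an upper bound on CP rank; for that we must actually write T with 2 rank-1 terms.)
Upper bound — finding two terms. Every mode-2 slice of T is a multiple of one matrix: T[:,j,:] = b[j]·M with b = [2, -3] and M = [[5, -2, -1], [0, -3, 1]] (rows indexed by i, columns by k). So it suffices to write M as a sum of two rank-1 matrices.
Splitting M by its rows (i = 0, 1), M = [1, 0][5, -2, -1]ᵀ + [0, 1][0, -3, 1]ᵀ.
Hence T = [1, 0] ⊗ [2, -3] ⊗ [5, -2, -1] + [0, 1] ⊗ [2, -3] ⊗ [0, -3, 1], so rank(T) ≤ 2.
These bounds meet, so rank(T) = 2.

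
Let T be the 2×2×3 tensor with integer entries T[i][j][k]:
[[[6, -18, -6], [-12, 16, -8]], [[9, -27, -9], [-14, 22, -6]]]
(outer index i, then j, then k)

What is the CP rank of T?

Lower bound: the mode-1 unfolding of T (rows indexed by i, columns by (j,k) = (0,0), (0,1), (0,2), (1,0), (1,1), (1,2)) is [[6, -18, -6, -12, 16, -8], [9, -27, -9, -14, 22, -6]].
There the 2×2 minor on rows i ∈ {0, 1}, columns (j,k) ∈ {(0,0), (1,0)} is det [[6, -12], [9, -14]] = 24 ≠ 0, so this unfolding has rank ≥ 2; CP rank is at least every unfolding rank, so rank(T) ≥ 2. (Flattening ranks never certify an upper bound on CP rank; for that we must actually write T with 2 rank-1 terms.)
Upper bound — finding two terms. Write S_k = T[:,:,k] for the frontal slices: S₀ = [[6, -12], [9, -14]], S₁ = [[-18, 16], [-27, 22]], S₂ = [[-6, -8], [-9, -6]].
If T = a₁ ⊗ b₁ ⊗ c₁ + a₂ ⊗ b₂ ⊗ c₂ then each S_k = c₁[k]·a₁b₁ᵀ + c₂[k]·a₂b₂ᵀ. S₀ and S₁ are linearly independent, so a₁b₁ᵀ and a₂b₂ᵀ must span the same plane of matrices: they are the rank-1 matrices of the form x·S₀ + y·S₁.
det(x·S₀ + y·S₁) is 24·x² − 84·xy + 36·y² = 12·(x − 3·y)(2·x − y), vanishing at (x:y) = (3:1) and (1:2).
M₁ = 3·S₀ + S₁ = [[0, -20], [0, -20]] = (-20)·(1, 1)(0, 1)ᵀ and M₂ = S₀ + 2·S₁ = [[-30, 20], [-45, 30]] = (-5)·(2, 3)(3, -2)ᵀ, so take a₁ = (1, 1), b₁ = (0, 1), a₂ = (2, 3), b₂ = (3, -2).
Each slice is an integer combination of E₁ = a₁b₁ᵀ and E₂ = a₂b₂ᵀ: S₀ = −8·E₁ + E₂, S₁ = 4·E₁ − 3·E₂, S₂ = −12·E₁ − E₂; reading off coefficients, c₁ = (-8, 4, -12) and c₂ = (1, -3, -1).
Hence T = (1, 1) ⊗ (0, 1) ⊗ (-8, 4, -12) + (2, 3) ⊗ (3, -2) ⊗ (1, -3, -1), so rank(T) ≤ 2.
These bounds meet, so rank(T) = 2.
Check entry T[0,0,1] = -18: (1)·(0)·(4) + (2)·(3)·(-3) = -18.

2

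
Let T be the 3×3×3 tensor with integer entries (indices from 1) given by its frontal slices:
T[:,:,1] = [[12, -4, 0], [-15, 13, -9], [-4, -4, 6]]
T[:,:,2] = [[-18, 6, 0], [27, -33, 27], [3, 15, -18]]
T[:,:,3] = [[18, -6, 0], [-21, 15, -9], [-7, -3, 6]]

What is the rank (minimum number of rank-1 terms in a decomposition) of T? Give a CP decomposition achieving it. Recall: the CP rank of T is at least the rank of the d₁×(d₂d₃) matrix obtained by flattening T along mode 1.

rank(T) = 2

Lower bound: the mode-2 unfolding of T (rows indexed by j, columns by (i,k) = (1,1), (1,2), (1,3), (2,1), (2,2), (2,3), (3,1), (3,2), (3,3)) is [[12, -18, 18, -15, 27, -21, -4, 3, -7], [-4, 6, -6, 13, -33, 15, -4, 15, -3], [0, 0, 0, -9, 27, -9, 6, -18, 6]].
There the 2×2 minor on rows j ∈ {1, 2}, columns (i,k) ∈ {(1,1), (2,1)} is det [[12, -15], [-4, 13]] = 96 ≠ 0, so this unfolding has rank ≥ 2; CP rank is at least every unfolding rank, so rank(T) ≥ 2. (This is only a lower bound: in general the CP rank may exceed every unfolding rank, so we still need to exhibit 2 rank-1 terms summing to T.)
Upper bound — finding two terms. Write S_k = T[:,:,k] for the frontal slices: S₁ = [[12, -4, 0], [-15, 13, -9], [-4, -4, 6]], S₂ = [[-18, 6, 0], [27, -33, 27], [3, 15, -18]], S₃ = [[18, -6, 0], [-21, 15, -9], [-7, -3, 6]].
If T = a₁ ⊗ b₁ ⊗ c₁ + a₂ ⊗ b₂ ⊗ c₂ then each S_k = c₁[k]·a₁b₁ᵀ + c₂[k]·a₂b₂ᵀ. S₁ and S₂ are linearly independent, so a₁b₁ᵀ and a₂b₂ᵀ must span the same plane of matrices: they are the rank-1 matrices of the form x·S₁ + y·S₂.
The 2×2 minor of x·S₁ + y·S₂ on rows {1,2}, columns {1,2} is 96·x² − 432·xy + 432·y² = 48·(2·x − 3·y)(x − 3·y), vanishing at (x:y) = (3:2) and (3:1).
M₁ = 3·S₁ + 2·S₂ = [[0, 0, 0], [9, -27, 27], [-6, 18, -18]] = 3·[0, 3, -2][1, -3, 3]ᵀ and M₂ = 3·S₁ + S₂ = [[18, -6, 0], [-18, 6, 0], [-9, 3, 0]] = 3·[2, -2, -1][3, -1, 0]ᵀ, so take a₁ = [0, 3, -2], b₁ = [1, -3, 3], a₂ = [2, -2, -1], b₂ = [3, -1, 0].
Each slice is an integer combination of E₁ = a₁b₁ᵀ and E₂ = a₂b₂ᵀ: S₁ = −E₁ + 2·E₂, S₂ = 3·E₁ − 3·E₂, S₃ = −E₁ + 3·E₂; reading off coefficients, c₁ = [-1, 3, -1] and c₂ = [2, -3, 3].
Hence T = [0, 3, -2] ⊗ [1, -3, 3] ⊗ [-1, 3, -1] + [2, -2, -1] ⊗ [3, -1, 0] ⊗ [2, -3, 3], so rank(T) ≤ 2.
These bounds meet, so rank(T) = 2.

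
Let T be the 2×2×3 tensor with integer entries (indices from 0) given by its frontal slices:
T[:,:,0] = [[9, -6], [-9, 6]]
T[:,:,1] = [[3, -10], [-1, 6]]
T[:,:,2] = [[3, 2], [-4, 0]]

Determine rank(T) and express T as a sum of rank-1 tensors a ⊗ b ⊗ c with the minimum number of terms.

Lower bound: the mode-2 unfolding of T (rows indexed by j, columns by (i,k) = (0,0), (0,1), (0,2), (1,0), (1,1), (1,2)) is [[9, 3, 3, -9, -1, -4], [-6, -10, 2, 6, 6, 0]].
There the 2×2 minor on rows j ∈ {0, 1}, columns (i,k) ∈ {(0,0), (0,1)} is det [[9, 3], [-6, -10]] = -72 ≠ 0, so this unfolding has rank ≥ 2; CP rank is at least every unfolding rank, so rank(T) ≥ 2. (Unfolding ranks only ever bound the CP rank from below — rank(T) can be strictly larger than all of them — so the matching upper bound has to come from an explicit 2-term decomposition.)
Upper bound — finding two terms. Write S_k = T[:,:,k] for the frontal slices: S₀ = [[9, -6], [-9, 6]], S₁ = [[3, -10], [-1, 6]], S₂ = [[3, 2], [-4, 0]].
If T = a₁ ⊗ b₁ ⊗ c₁ + a₂ ⊗ b₂ ⊗ c₂ then each S_k = c₁[k]·a₁b₁ᵀ + c₂[k]·a₂b₂ᵀ. S₀ and S₁ are linearly independent, so a₁b₁ᵀ and a₂b₂ᵀ must span the same plane of matrices: they are the rank-1 matrices of the form x·S₀ + y·S₁.
det(x·S₀ + y·S₁) is −24·xy + 8·y² = (-8)·(3·x − y)(y), vanishing at (x:y) = (1:3) and (1:0).
M₁ = S₀ + 3·S₁ = [[18, -36], [-12, 24]] = 6·[3, -2][1, -2]ᵀ and M₂ = S₀ = [[9, -6], [-9, 6]] = 3·[1, -1][3, -2]ᵀ, so take a₁ = [3, -2], b₁ = [1, -2], a₂ = [1, -1], b₂ = [3, -2].
Each slice is an integer combination of E₁ = a₁b₁ᵀ and E₂ = a₂b₂ᵀ: S₀ = 3·E₂, S₁ = 2·E₁ − E₂, S₂ = −E₁ + 2·E₂; reading off coefficients, c₁ = [0, 2, -1] and c₂ = [3, -1, 2].
Hence T = [3, -2] ⊗ [1, -2] ⊗ [0, 2, -1] + [1, -1] ⊗ [3, -2] ⊗ [3, -1, 2], so rank(T) ≤ 2.
These bounds meet, so rank(T) = 2.
Check entry T[0,1,2] = 2: (3)·(-2)·(-1) + (1)·(-2)·(2) = 2.

rank(T) = 2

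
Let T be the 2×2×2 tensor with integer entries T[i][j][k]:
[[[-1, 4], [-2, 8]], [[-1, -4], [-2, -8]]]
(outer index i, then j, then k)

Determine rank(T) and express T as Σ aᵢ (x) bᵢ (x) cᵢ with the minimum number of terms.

Lower bound: the mode-3 unfolding of T (rows indexed by k, columns by (i,j) = (0,0), (0,1), (1,0), (1,1)) is [[-1, -2, -1, -2], [4, 8, -4, -8]].
There the 2×2 minor on rows k ∈ {0, 1}, columns (i,j) ∈ {(0,0), (1,0)} is det [[-1, -1], [4, -4]] = 8 ≠ 0, so this unfolding has rank ≥ 2; CP rank is at least every unfolding rank, so rank(T) ≥ 2. (Unfolding ranks only ever bound the CP rank from below — rank(T) can be strictly larger than all of them — so the matching upper bound has to come from an explicit 2-term decomposition.)
Upper bound — finding two terms. Every mode-2 slice of T is a multiple of one matrix: T[:,j,:] = b[j]·M with b = [1, 2] and M = [[-1, 4], [-1, -4]] (rows indexed by i, columns by k). So it suffices to write M as a sum of two rank-1 matrices.
Splitting M by its rows (i = 0, 1), M = [1, 0][-1, 4]ᵀ + [0, 1][-1, -4]ᵀ.
Hence T = [1, 0] (x) [1, 2] (x) [-1, 4] + [0, 1] (x) [1, 2] (x) [-1, -4], so rank(T) ≤ 2.
These bounds meet, so rank(T) = 2.

rank(T) = 2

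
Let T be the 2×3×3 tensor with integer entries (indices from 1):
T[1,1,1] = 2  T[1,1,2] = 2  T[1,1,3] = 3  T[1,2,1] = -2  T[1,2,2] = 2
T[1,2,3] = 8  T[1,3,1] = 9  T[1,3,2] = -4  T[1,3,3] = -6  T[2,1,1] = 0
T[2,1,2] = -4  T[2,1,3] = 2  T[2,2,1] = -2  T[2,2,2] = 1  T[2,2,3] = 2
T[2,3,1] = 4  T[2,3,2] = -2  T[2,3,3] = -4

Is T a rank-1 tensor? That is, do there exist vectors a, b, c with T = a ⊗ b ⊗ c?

No

The mode-2 unfolding of T (rows indexed by j, columns by (i,k) = (1,1), (1,2), (1,3), (2,1), (2,2), (2,3)) is [[2, 2, 3, 0, -4, 2], [-2, 2, 8, -2, 1, 2], [9, -4, -6, 4, -2, -4]].
There the 3×3 minor on rows j ∈ {1, 2, 3}, columns (i,k) ∈ {(1,1), (1,2), (1,3)} is det [[2, 2, 3], [-2, 2, 8], [9, -4, -6]] = 130 ≠ 0, so this unfolding has rank ≥ 3; CP rank is at least every unfolding rank, so rank(T) ≥ 3.
In particular rank(T) ≥ 3 > 1, so T is not rank-1.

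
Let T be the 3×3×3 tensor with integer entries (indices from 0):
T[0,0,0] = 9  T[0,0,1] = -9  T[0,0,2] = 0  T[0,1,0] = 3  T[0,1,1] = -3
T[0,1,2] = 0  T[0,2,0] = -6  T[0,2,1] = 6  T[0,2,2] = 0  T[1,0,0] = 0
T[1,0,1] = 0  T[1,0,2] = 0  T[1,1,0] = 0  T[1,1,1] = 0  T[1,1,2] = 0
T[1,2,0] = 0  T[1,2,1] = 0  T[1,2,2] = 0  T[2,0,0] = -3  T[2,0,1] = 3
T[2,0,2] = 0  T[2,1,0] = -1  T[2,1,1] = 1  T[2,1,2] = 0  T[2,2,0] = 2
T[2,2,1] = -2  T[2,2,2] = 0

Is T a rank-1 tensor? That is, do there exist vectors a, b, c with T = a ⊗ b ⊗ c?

Yes

If T = a ⊗ b ⊗ c then every fibre of T is a multiple of the corresponding factor, so read the factors off the fibres through the nonzero entry T[0,0,0] = 9.
The mode-1 fibre T[:,0,0] = [9, 0, -3] gives a = [3, 0, -1] (primitive direction); the mode-2 fibre T[0,:,0] = [9, 3, -6] gives b = [3, 1, -2]; then c[k] = T[0,0,k] / (a[0]·b[0]) = [9, -9, 0] / 9 = [1, -1, 0].
Expanding [3, 0, -1] ⊗ [3, 1, -2] ⊗ [1, -1, 0] reproduces all 27 entries of T, so T = [3, 0, -1] ⊗ [3, 1, -2] ⊗ [1, -1, 0] and rank(T) ≤ 1.
Equivalently every frontal slice T[:,:,k] is c[k] times the rank-1 matrix [3, 0, -1] ⊗ [3, 1, -2]. So T has rank 1 (it is nonzero).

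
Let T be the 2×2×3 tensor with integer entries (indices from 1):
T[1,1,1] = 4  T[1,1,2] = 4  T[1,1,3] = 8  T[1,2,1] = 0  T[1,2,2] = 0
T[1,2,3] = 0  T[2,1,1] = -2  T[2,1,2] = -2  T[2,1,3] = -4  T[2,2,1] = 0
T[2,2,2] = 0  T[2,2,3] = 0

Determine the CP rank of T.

Lower bound: T ≠ 0 (e.g. T[1,1,1] = 4), so rank(T) ≥ 1.
Upper bound: if T = a (x) b (x) c then every fibre of T is a multiple of the corresponding factor, so read the factors off the fibres through the nonzero entry T[1,1,1] = 4.
The mode-1 fibre T[:,1,1] = [4, -2] gives a = [2, -1] (primitive direction); the mode-2 fibre T[1,:,1] = [4, 0] gives b = [1, 0]; then c[k] = T[1,1,k] / (a[1]·b[1]) = [4, 4, 8] / 2 = [2, 2, 4].
Expanding [2, -1] (x) [1, 0] (x) [2, 2, 4] reproduces all 12 entries of T, so T = [2, -1] (x) [1, 0] (x) [2, 2, 4] and rank(T) ≤ 1.
These bounds meet, so rank(T) = 1.
Check entry T[2,2,2] = 0: (-1)·(0)·(2) = 0.

1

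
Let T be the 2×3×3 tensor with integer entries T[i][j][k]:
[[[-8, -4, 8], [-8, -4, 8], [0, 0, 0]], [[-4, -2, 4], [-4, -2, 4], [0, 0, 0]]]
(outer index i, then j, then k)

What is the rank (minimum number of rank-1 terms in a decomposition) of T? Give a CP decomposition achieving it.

rank(T) = 1

Lower bound: T ≠ 0 (e.g. T[0,0,0] = -8), so rank(T) ≥ 1.
Upper bound: if T = a ⊗ b ⊗ c then every fibre of T is a multiple of the corresponding factor, so read the factors off the fibres through the nonzero entry T[0,0,0] = -8.
The mode-1 fibre T[:,0,0] = [-8, -4] gives a = [2, 1] (primitive direction); the mode-2 fibre T[0,:,0] = [-8, -8, 0] gives b = [1, 1, 0]; then c[k] = T[0,0,k] / (a[0]·b[0]) = [-8, -4, 8] / 2 = [-4, -2, 4].
Expanding [2, 1] ⊗ [1, 1, 0] ⊗ [-4, -2, 4] reproduces all 18 entries of T, so T = [2, 1] ⊗ [1, 1, 0] ⊗ [-4, -2, 4] and rank(T) ≤ 1.
These bounds meet, so rank(T) = 1.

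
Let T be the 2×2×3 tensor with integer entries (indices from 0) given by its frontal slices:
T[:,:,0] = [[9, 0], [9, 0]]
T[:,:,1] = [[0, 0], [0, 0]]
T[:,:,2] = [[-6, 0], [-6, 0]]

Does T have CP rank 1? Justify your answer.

Yes

If T = a (x) b (x) c then every fibre of T is a multiple of the corresponding factor, so read the factors off the fibres through the nonzero entry T[0,0,0] = 9.
The mode-1 fibre T[:,0,0] = [9, 9] gives a = [1, 1] (primitive direction); the mode-2 fibre T[0,:,0] = [9, 0] gives b = [1, 0]; then c[k] = T[0,0,k] / (a[0]·b[0]) = [9, 0, -6] / 1 = [9, 0, -6].
Expanding [1, 1] (x) [1, 0] (x) [9, 0, -6] reproduces all 12 entries of T, so T = [1, 1] (x) [1, 0] (x) [9, 0, -6] and rank(T) ≤ 1.
Equivalently every frontal slice T[:,:,k] is c[k] times the rank-1 matrix [1, 1] (x) [1, 0]. So T has rank 1 (it is nonzero).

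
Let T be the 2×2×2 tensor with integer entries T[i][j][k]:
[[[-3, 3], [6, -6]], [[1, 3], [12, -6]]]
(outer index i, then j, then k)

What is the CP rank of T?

2

Lower bound: in the mode-3 unfolding of T (rows indexed by k, columns by (i,j)) the 2×2 minor on rows k ∈ {0, 1}, columns (i,j) ∈ {(0,0), (1,0)} is det [[-3, 1], [3, 3]] = -12 ≠ 0, so that unfolding has rank ≥ 2 and hence rank(T) ≥ 2 (CP rank is at least every unfolding rank, though it can be larger).
Upper bound: with S_k = T[:,:,k], the two rank-1 terms a₁b₁ᵀ, a₂b₂ᵀ are the rank-1 members of the pencil x·S₀ + y·S₁.
det(x·S₀ + y·S₁) is −42·x² + 42·xy = (-42)·(x − y)(x), vanishing at (x:y) = (1:1) and (0:1).
M₁ = S₀ + S₁ = [[0, 0], [4, 6]] = 2·[0, 1][2, 3]ᵀ and M₂ = S₁ = [[3, -6], [3, -6]] = 3·[1, 1][1, -2]ᵀ, so take a₁ = [0, 1], b₁ = [2, 3], a₂ = [1, 1], b₂ = [1, -2].
Each slice is an integer combination of E₁ = a₁b₁ᵀ and E₂ = a₂b₂ᵀ: S₀ = 2·E₁ − 3·E₂, S₁ = 3·E₂; reading off coefficients, c₁ = [2, 0] and c₂ = [-3, 3].
Hence T = [0, 1] (x) [2, 3] (x) [2, 0] + [1, 1] (x) [1, -2] (x) [-3, 3], so rank(T) ≤ 2.
These bounds meet, so rank(T) = 2.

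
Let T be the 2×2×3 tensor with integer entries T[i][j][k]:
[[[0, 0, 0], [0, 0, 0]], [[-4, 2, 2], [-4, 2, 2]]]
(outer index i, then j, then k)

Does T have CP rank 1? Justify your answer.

Yes

If T = a (x) b (x) c then every fibre of T is a multiple of the corresponding factor, so read the factors off the fibres through the nonzero entry T[1,0,0] = -4.
The mode-1 fibre T[:,0,0] = [0, -4] gives a = [0, 1] (primitive direction); the mode-2 fibre T[1,:,0] = [-4, -4] gives b = [1, 1]; then c[k] = T[1,0,k] / (a[1]·b[0]) = [-4, 2, 2] / 1 = [-4, 2, 2].
Expanding [0, 1] (x) [1, 1] (x) [-4, 2, 2] reproduces all 12 entries of T, so T = [0, 1] (x) [1, 1] (x) [-4, 2, 2] and rank(T) ≤ 1.
Equivalently every frontal slice T[:,:,k] is c[k] times the rank-1 matrix [0, 1] (x) [1, 1]. So T has rank 1 (it is nonzero).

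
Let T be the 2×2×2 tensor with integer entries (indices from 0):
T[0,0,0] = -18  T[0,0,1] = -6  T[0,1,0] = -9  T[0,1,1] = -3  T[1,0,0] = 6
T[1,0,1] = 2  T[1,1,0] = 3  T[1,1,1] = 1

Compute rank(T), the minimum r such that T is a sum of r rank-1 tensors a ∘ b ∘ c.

1

Lower bound: T ≠ 0 (e.g. T[0,0,0] = -18), so rank(T) ≥ 1.
Upper bound: if T = a ∘ b ∘ c then every fibre of T is a multiple of the corresponding factor, so read the factors off the fibres through the nonzero entry T[0,0,0] = -18.
The mode-1 fibre T[:,0,0] = [-18, 6] gives a = [3, -1] (primitive direction); the mode-2 fibre T[0,:,0] = [-18, -9] gives b = [2, 1]; then c[k] = T[0,0,k] / (a[0]·b[0]) = [-18, -6] / 6 = [-3, -1].
Expanding [3, -1] ∘ [2, 1] ∘ [-3, -1] reproduces all 8 entries of T, so T = [3, -1] ∘ [2, 1] ∘ [-3, -1] and rank(T) ≤ 1.
These bounds meet, so rank(T) = 1.
Check entry T[1,1,1] = 1: (-1)·(1)·(-1) = 1.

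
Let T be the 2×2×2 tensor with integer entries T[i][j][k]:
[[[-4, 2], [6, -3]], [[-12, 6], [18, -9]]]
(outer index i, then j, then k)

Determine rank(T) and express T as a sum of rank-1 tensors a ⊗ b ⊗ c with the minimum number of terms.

Lower bound: T ≠ 0 (e.g. T[0,0,0] = -4), so rank(T) ≥ 1.
Upper bound: if T = a ⊗ b ⊗ c then every fibre of T is a multiple of the corresponding factor, so read the factors off the fibres through the nonzero entry T[0,0,0] = -4.
The mode-1 fibre T[:,0,0] = [-4, -12] gives a = [1, 3] (primitive direction); the mode-2 fibre T[0,:,0] = [-4, 6] gives b = [2, -3]; then c[k] = T[0,0,k] / (a[0]·b[0]) = [-4, 2] / 2 = [-2, 1].
Expanding [1, 3] ⊗ [2, -3] ⊗ [-2, 1] reproduces all 8 entries of T, so T = [1, 3] ⊗ [2, -3] ⊗ [-2, 1] and rank(T) ≤ 1.
These bounds meet, so rank(T) = 1.

rank(T) = 1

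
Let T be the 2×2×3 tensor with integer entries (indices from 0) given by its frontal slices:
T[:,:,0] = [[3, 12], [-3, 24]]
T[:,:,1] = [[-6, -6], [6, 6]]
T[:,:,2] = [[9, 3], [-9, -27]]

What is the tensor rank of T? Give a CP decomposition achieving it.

Lower bound: in the mode-2 unfolding of T (rows indexed by j, columns by (i,k)) the 2×2 minor on rows j ∈ {0, 1}, columns (i,k) ∈ {(0,0), (0,1)} is det [[3, -6], [12, -6]] = 54 ≠ 0, so that unfolding has rank ≥ 2 and hence rank(T) ≥ 2 (CP rank is at least every unfolding rank, though it can be larger).
Upper bound: with S_k = T[:,:,k], the two rank-1 terms a₁b₁ᵀ, a₂b₂ᵀ are the rank-1 members of the pencil x·S₀ + y·S₁.
det(x·S₀ + y·S₁) is 108·x² − 216·xy = 108·(x − 2·y)(x), vanishing at (x:y) = (2:1) and (0:1).
M₁ = 2·S₀ + S₁ = [[0, 18], [0, 54]] = 18·[1, 3][0, 1]ᵀ and M₂ = S₁ = [[-6, -6], [6, 6]] = (-6)·[1, -1][1, 1]ᵀ, so take a₁ = [1, 3], b₁ = [0, 1], a₂ = [1, -1], b₂ = [1, 1].
Each slice is an integer combination of E₁ = a₁b₁ᵀ and E₂ = a₂b₂ᵀ: S₀ = 9·E₁ + 3·E₂, S₁ = −6·E₂, S₂ = −6·E₁ + 9·E₂; reading off coefficients, c₁ = [9, 0, -6] and c₂ = [3, -6, 9].
Hence T = [1, 3] ⊗ [0, 1] ⊗ [9, 0, -6] + [1, -1] ⊗ [1, 1] ⊗ [3, -6, 9], so rank(T) ≤ 2.
These bounds meet, so rank(T) = 2.

rank(T) = 2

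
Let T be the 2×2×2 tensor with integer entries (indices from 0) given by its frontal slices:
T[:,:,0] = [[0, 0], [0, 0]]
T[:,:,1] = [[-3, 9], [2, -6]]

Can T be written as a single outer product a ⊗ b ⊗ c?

If T = a ⊗ b ⊗ c then every fibre of T is a multiple of the corresponding factor, so read the factors off the fibres through the nonzero entry T[0,0,1] = -3.
The mode-1 fibre T[:,0,1] = [-3, 2] gives a = [3, -2] (primitive direction); the mode-2 fibre T[0,:,1] = [-3, 9] gives b = [1, -3]; then c[k] = T[0,0,k] / (a[0]·b[0]) = [0, -3] / 3 = [0, -1].
Expanding [3, -2] ⊗ [1, -3] ⊗ [0, -1] reproduces all 8 entries of T, so T = [3, -2] ⊗ [1, -3] ⊗ [0, -1] and rank(T) ≤ 1.
Equivalently every frontal slice T[:,:,k] is c[k] times the rank-1 matrix [3, -2] ⊗ [1, -3]. So T has rank 1 (it is nonzero).

Yes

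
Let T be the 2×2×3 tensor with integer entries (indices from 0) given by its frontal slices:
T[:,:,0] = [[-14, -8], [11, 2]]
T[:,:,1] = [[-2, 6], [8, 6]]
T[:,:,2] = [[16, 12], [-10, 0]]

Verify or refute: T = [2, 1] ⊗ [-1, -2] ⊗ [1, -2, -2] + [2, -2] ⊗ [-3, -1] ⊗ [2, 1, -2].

Reconstruct entrywise from the claimed factors. For example, T[1,0,0] = 11 and Σₗ aₗ[1]bₗ[0]cₗ[0] = (1)·(-1)·(1) + (-2)·(-3)·(2) = 11; checking all 12 entries, every one matches. The claim holds.

Yes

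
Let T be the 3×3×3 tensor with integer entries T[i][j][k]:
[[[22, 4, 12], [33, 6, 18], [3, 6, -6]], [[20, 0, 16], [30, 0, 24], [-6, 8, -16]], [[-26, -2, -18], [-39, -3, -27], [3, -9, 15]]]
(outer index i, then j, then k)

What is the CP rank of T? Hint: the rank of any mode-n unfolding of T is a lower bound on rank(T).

Lower bound: in the mode-1 unfolding of T (rows indexed by i, columns by (j,k)) the 2×2 minor on rows i ∈ {0, 1}, columns (j,k) ∈ {(0,0), (0,1)} is det [[22, 4], [20, 0]] = -80 ≠ 0, so that unfolding has rank ≥ 2 and hence rank(T) ≥ 2 (CP rank is at least every unfolding rank, though it can be larger).
Upper bound: with S_k = T[:,:,k], the two rank-1 terms a₁b₁ᵀ, a₂b₂ᵀ are the rank-1 members of the pencil x·S₀ + y·S₁.
The 2×2 minor of x·S₀ + y·S₁ on rows {0,1}, columns {0,2} is −192·x² + 32·xy + 32·y² = (-32)·(2·x − y)(3·x + y), vanishing at (x:y) = (1:2) and (1:-3).
M₁ = S₀ + 2·S₁ = [[30, 45, 15], [20, 30, 10], [-30, -45, -15]] = 5·[3, 2, -3][2, 3, 1]ᵀ and M₂ = S₀ − 3·S₁ = [[10, 15, -15], [20, 30, -30], [-20, -30, 30]] = 5·[1, 2, -2][2, 3, -3]ᵀ, so take a₁ = [3, 2, -3], b₁ = [2, 3, 1], a₂ = [1, 2, -2], b₂ = [2, 3, -3].
Each slice is an integer combination of E₁ = a₁b₁ᵀ and E₂ = a₂b₂ᵀ: S₀ = 3·E₁ + 2·E₂, S₁ = E₁ − E₂, S₂ = E₁ + 3·E₂; reading off coefficients, c₁ = [3, 1, 1] and c₂ = [2, -1, 3].
Hence T = [3, 2, -3] ⊗ [2, 3, 1] ⊗ [3, 1, 1] + [1, 2, -2] ⊗ [2, 3, -3] ⊗ [2, -1, 3], so rank(T) ≤ 2.
These bounds meet, so rank(T) = 2.

2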